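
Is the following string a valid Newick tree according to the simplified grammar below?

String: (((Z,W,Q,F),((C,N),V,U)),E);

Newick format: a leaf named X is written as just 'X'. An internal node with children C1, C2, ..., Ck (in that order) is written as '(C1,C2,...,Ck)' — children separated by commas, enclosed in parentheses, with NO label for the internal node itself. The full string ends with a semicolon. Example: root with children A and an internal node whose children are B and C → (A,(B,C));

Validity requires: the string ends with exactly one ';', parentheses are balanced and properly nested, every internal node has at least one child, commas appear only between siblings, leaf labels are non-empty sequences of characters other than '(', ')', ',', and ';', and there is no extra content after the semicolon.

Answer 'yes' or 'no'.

Answer: yes

Derivation:
Input: (((Z,W,Q,F),((C,N),V,U)),E);
Paren balance: 5 '(' vs 5 ')' OK
Ends with single ';': True
Full parse: OK
Valid: True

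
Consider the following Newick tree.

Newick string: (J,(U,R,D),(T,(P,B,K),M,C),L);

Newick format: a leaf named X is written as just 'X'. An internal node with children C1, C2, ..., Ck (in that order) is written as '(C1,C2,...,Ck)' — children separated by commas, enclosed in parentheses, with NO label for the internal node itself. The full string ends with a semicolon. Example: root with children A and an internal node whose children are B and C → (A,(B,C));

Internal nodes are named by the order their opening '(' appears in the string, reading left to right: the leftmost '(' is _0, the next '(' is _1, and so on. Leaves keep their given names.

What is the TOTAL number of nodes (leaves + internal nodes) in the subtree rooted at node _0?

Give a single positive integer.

Newick: (J,(U,R,D),(T,(P,B,K),M,C),L);
Locate _0: it is the '(' at position 0 (the 1st '(' reading left to right).
Query: subtree rooted at _0
_0: subtree_size = 1 + 14
  J: subtree_size = 1 + 0
  _1: subtree_size = 1 + 3
    U: subtree_size = 1 + 0
    R: subtree_size = 1 + 0
    D: subtree_size = 1 + 0
  _2: subtree_size = 1 + 7
    T: subtree_size = 1 + 0
    _3: subtree_size = 1 + 3
      P: subtree_size = 1 + 0
      B: subtree_size = 1 + 0
      K: subtree_size = 1 + 0
    M: subtree_size = 1 + 0
    C: subtree_size = 1 + 0
  L: subtree_size = 1 + 0
Total subtree size of _0: 15

Answer: 15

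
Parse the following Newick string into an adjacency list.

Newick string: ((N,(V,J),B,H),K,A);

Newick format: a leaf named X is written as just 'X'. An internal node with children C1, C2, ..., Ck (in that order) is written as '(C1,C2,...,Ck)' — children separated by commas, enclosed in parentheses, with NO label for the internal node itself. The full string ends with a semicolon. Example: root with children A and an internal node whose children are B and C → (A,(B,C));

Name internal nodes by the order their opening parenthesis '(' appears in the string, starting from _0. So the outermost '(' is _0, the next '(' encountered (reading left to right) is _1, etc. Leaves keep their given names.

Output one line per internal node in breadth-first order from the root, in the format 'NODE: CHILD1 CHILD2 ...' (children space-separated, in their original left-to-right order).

Input: ((N,(V,J),B,H),K,A);
Scanning left-to-right, naming '(' by encounter order:
  pos 0: '(' -> open internal node _0 (depth 1)
  pos 1: '(' -> open internal node _1 (depth 2)
  pos 4: '(' -> open internal node _2 (depth 3)
  pos 8: ')' -> close internal node _2 (now at depth 2)
  pos 13: ')' -> close internal node _1 (now at depth 1)
  pos 18: ')' -> close internal node _0 (now at depth 0)
Total internal nodes: 3
BFS adjacency from root:
  _0: _1 K A
  _1: N _2 B H
  _2: V J

Answer: _0: _1 K A
_1: N _2 B H
_2: V J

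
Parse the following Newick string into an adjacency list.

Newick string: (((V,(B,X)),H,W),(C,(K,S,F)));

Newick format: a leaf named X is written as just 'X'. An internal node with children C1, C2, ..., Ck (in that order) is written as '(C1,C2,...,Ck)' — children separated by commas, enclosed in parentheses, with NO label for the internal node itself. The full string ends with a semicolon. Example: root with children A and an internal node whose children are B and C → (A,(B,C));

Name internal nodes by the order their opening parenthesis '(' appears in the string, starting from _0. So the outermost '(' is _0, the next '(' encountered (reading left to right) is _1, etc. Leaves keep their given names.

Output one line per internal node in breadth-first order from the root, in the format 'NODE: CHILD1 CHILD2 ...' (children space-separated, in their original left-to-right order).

Answer: _0: _1 _4
_1: _2 H W
_4: C _5
_2: V _3
_5: K S F
_3: B X

Derivation:
Input: (((V,(B,X)),H,W),(C,(K,S,F)));
Scanning left-to-right, naming '(' by encounter order:
  pos 0: '(' -> open internal node _0 (depth 1)
  pos 1: '(' -> open internal node _1 (depth 2)
  pos 2: '(' -> open internal node _2 (depth 3)
  pos 5: '(' -> open internal node _3 (depth 4)
  pos 9: ')' -> close internal node _3 (now at depth 3)
  pos 10: ')' -> close internal node _2 (now at depth 2)
  pos 15: ')' -> close internal node _1 (now at depth 1)
  pos 17: '(' -> open internal node _4 (depth 2)
  pos 20: '(' -> open internal node _5 (depth 3)
  pos 26: ')' -> close internal node _5 (now at depth 2)
  pos 27: ')' -> close internal node _4 (now at depth 1)
  pos 28: ')' -> close internal node _0 (now at depth 0)
Total internal nodes: 6
BFS adjacency from root:
  _0: _1 _4
  _1: _2 H W
  _4: C _5
  _2: V _3
  _5: K S F
  _3: B X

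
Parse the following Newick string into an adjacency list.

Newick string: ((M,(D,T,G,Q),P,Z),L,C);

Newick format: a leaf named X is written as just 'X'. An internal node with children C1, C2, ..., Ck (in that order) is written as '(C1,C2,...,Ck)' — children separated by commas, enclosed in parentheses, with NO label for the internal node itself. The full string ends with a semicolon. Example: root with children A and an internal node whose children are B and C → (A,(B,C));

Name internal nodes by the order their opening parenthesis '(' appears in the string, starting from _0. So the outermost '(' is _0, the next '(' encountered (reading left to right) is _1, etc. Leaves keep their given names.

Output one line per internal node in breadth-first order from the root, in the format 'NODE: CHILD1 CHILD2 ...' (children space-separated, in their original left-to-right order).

Input: ((M,(D,T,G,Q),P,Z),L,C);
Scanning left-to-right, naming '(' by encounter order:
  pos 0: '(' -> open internal node _0 (depth 1)
  pos 1: '(' -> open internal node _1 (depth 2)
  pos 4: '(' -> open internal node _2 (depth 3)
  pos 12: ')' -> close internal node _2 (now at depth 2)
  pos 17: ')' -> close internal node _1 (now at depth 1)
  pos 22: ')' -> close internal node _0 (now at depth 0)
Total internal nodes: 3
BFS adjacency from root:
  _0: _1 L C
  _1: M _2 P Z
  _2: D T G Q

Answer: _0: _1 L C
_1: M _2 P Z
_2: D T G Q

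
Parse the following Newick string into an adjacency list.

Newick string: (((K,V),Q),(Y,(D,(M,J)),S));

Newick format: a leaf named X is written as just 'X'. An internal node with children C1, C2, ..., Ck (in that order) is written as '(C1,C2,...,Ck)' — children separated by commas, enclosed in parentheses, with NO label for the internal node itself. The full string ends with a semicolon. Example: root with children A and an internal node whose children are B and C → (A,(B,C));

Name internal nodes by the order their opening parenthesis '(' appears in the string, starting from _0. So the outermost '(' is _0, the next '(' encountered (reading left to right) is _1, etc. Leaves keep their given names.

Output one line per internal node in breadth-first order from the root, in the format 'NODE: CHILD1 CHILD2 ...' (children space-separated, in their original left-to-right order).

Answer: _0: _1 _3
_1: _2 Q
_3: Y _4 S
_2: K V
_4: D _5
_5: M J

Derivation:
Input: (((K,V),Q),(Y,(D,(M,J)),S));
Scanning left-to-right, naming '(' by encounter order:
  pos 0: '(' -> open internal node _0 (depth 1)
  pos 1: '(' -> open internal node _1 (depth 2)
  pos 2: '(' -> open internal node _2 (depth 3)
  pos 6: ')' -> close internal node _2 (now at depth 2)
  pos 9: ')' -> close internal node _1 (now at depth 1)
  pos 11: '(' -> open internal node _3 (depth 2)
  pos 14: '(' -> open internal node _4 (depth 3)
  pos 17: '(' -> open internal node _5 (depth 4)
  pos 21: ')' -> close internal node _5 (now at depth 3)
  pos 22: ')' -> close internal node _4 (now at depth 2)
  pos 25: ')' -> close internal node _3 (now at depth 1)
  pos 26: ')' -> close internal node _0 (now at depth 0)
Total internal nodes: 6
BFS adjacency from root:
  _0: _1 _3
  _1: _2 Q
  _3: Y _4 S
  _2: K V
  _4: D _5
  _5: M J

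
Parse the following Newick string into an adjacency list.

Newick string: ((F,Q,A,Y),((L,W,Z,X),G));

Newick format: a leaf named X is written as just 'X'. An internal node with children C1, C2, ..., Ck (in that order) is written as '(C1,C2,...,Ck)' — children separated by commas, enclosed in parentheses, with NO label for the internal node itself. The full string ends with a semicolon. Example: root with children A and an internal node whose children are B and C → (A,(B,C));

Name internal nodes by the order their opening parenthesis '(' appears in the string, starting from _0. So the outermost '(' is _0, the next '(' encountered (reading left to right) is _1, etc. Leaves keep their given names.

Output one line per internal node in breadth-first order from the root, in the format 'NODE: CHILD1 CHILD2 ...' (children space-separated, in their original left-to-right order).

Answer: _0: _1 _2
_1: F Q A Y
_2: _3 G
_3: L W Z X

Derivation:
Input: ((F,Q,A,Y),((L,W,Z,X),G));
Scanning left-to-right, naming '(' by encounter order:
  pos 0: '(' -> open internal node _0 (depth 1)
  pos 1: '(' -> open internal node _1 (depth 2)
  pos 9: ')' -> close internal node _1 (now at depth 1)
  pos 11: '(' -> open internal node _2 (depth 2)
  pos 12: '(' -> open internal node _3 (depth 3)
  pos 20: ')' -> close internal node _3 (now at depth 2)
  pos 23: ')' -> close internal node _2 (now at depth 1)
  pos 24: ')' -> close internal node _0 (now at depth 0)
Total internal nodes: 4
BFS adjacency from root:
  _0: _1 _2
  _1: F Q A Y
  _2: _3 G
  _3: L W Z X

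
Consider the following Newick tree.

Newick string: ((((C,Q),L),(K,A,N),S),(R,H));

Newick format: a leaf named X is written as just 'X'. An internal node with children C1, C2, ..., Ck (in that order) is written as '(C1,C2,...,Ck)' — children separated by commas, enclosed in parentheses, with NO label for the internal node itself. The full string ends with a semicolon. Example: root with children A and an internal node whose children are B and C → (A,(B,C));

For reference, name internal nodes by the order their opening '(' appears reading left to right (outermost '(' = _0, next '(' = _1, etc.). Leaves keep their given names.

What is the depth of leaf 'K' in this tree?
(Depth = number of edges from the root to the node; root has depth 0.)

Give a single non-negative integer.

Newick: ((((C,Q),L),(K,A,N),S),(R,H));
Naming internals by '(' encounter order: outermost '(' = _0, next = _1, ...
Query node: K
Path from root: _0 -> _1 -> _4 -> K
Depth of K: 3 (number of edges from root)

Answer: 3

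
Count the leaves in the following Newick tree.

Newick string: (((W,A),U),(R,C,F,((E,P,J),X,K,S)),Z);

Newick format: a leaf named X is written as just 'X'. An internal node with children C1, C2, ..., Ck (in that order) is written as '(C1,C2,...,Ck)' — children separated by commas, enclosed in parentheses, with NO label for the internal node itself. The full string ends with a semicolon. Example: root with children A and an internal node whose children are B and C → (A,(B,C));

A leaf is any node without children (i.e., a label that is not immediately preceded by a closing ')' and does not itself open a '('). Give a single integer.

Answer: 13

Derivation:
Newick: (((W,A),U),(R,C,F,((E,P,J),X,K,S)),Z);
Scan left-to-right; a leaf is any maximal label run not followed by '(':
  pos 3: leaf 'W' → count = 1
  pos 5: leaf 'A' → count = 2
  pos 8: leaf 'U' → count = 3
  pos 12: leaf 'R' → count = 4
  pos 14: leaf 'C' → count = 5
  pos 16: leaf 'F' → count = 6
  pos 20: leaf 'E' → count = 7
  pos 22: leaf 'P' → count = 8
  pos 24: leaf 'J' → count = 9
  pos 27: leaf 'X' → count = 10
  pos 29: leaf 'K' → count = 11
  pos 31: leaf 'S' → count = 12
  pos 35: leaf 'Z' → count = 13
Total leaves: 13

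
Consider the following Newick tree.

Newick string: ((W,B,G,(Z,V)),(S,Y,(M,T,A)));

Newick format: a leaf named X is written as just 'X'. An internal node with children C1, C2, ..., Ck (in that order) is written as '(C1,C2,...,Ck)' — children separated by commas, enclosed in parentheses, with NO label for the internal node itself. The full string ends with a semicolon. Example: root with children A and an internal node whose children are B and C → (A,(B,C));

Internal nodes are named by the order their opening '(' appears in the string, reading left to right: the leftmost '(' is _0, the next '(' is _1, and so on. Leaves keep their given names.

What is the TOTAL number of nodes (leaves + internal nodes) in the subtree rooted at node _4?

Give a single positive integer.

Answer: 4

Derivation:
Newick: ((W,B,G,(Z,V)),(S,Y,(M,T,A)));
Locate _4: it is the '(' at position 20 (the 5th '(' reading left to right).
Query: subtree rooted at _4
_4: subtree_size = 1 + 3
  M: subtree_size = 1 + 0
  T: subtree_size = 1 + 0
  A: subtree_size = 1 + 0
Total subtree size of _4: 4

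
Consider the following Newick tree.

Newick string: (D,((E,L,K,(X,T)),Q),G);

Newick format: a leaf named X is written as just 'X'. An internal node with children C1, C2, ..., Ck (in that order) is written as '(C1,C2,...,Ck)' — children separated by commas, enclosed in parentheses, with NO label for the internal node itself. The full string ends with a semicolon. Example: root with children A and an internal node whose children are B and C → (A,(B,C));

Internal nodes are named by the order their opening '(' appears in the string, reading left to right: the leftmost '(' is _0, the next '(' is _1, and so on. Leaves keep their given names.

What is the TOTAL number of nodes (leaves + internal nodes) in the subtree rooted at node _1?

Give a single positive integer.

Newick: (D,((E,L,K,(X,T)),Q),G);
Locate _1: it is the '(' at position 3 (the 2nd '(' reading left to right).
Query: subtree rooted at _1
_1: subtree_size = 1 + 8
  _2: subtree_size = 1 + 6
    E: subtree_size = 1 + 0
    L: subtree_size = 1 + 0
    K: subtree_size = 1 + 0
    _3: subtree_size = 1 + 2
      X: subtree_size = 1 + 0
      T: subtree_size = 1 + 0
  Q: subtree_size = 1 + 0
Total subtree size of _1: 9

Answer: 9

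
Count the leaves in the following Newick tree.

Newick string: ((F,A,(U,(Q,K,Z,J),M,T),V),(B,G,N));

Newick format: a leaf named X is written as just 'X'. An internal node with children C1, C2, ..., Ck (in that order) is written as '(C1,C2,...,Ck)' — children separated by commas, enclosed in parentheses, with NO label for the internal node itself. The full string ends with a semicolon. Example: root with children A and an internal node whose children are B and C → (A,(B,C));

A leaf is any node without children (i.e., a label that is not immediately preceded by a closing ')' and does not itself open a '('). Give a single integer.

Newick: ((F,A,(U,(Q,K,Z,J),M,T),V),(B,G,N));
Scan left-to-right; a leaf is any maximal label run not followed by '(':
  pos 2: leaf 'F' → count = 1
  pos 4: leaf 'A' → count = 2
  pos 7: leaf 'U' → count = 3
  pos 10: leaf 'Q' → count = 4
  pos 12: leaf 'K' → count = 5
  pos 14: leaf 'Z' → count = 6
  pos 16: leaf 'J' → count = 7
  pos 19: leaf 'M' → count = 8
  pos 21: leaf 'T' → count = 9
  pos 24: leaf 'V' → count = 10
  pos 28: leaf 'B' → count = 11
  pos 30: leaf 'G' → count = 12
  pos 32: leaf 'N' → count = 13
Total leaves: 13

Answer: 13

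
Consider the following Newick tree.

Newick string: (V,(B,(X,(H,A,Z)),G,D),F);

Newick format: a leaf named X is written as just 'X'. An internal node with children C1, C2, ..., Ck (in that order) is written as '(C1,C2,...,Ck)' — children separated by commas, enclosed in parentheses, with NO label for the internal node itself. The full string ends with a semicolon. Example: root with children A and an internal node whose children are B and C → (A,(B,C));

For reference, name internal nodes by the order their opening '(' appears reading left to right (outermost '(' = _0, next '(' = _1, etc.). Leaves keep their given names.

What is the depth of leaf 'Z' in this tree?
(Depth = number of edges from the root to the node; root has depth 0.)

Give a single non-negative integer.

Newick: (V,(B,(X,(H,A,Z)),G,D),F);
Naming internals by '(' encounter order: outermost '(' = _0, next = _1, ...
Query node: Z
Path from root: _0 -> _1 -> _2 -> _3 -> Z
Depth of Z: 4 (number of edges from root)

Answer: 4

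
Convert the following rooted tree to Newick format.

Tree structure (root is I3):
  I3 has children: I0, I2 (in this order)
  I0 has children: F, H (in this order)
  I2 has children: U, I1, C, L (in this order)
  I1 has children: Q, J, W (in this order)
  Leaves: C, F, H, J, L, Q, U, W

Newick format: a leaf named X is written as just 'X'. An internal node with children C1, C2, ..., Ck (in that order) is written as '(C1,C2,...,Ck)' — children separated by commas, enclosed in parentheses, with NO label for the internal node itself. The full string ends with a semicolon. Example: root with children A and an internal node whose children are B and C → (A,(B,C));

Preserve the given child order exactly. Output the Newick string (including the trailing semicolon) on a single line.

internal I3 with children ['I0', 'I2']
  internal I0 with children ['F', 'H']
    leaf 'F' → 'F'
    leaf 'H' → 'H'
  → '(F,H)'
  internal I2 with children ['U', 'I1', 'C', 'L']
    leaf 'U' → 'U'
    internal I1 with children ['Q', 'J', 'W']
      leaf 'Q' → 'Q'
      leaf 'J' → 'J'
      leaf 'W' → 'W'
    → '(Q,J,W)'
    leaf 'C' → 'C'
    leaf 'L' → 'L'
  → '(U,(Q,J,W),C,L)'
→ '((F,H),(U,(Q,J,W),C,L))'
Final: ((F,H),(U,(Q,J,W),C,L));

Answer: ((F,H),(U,(Q,J,W),C,L));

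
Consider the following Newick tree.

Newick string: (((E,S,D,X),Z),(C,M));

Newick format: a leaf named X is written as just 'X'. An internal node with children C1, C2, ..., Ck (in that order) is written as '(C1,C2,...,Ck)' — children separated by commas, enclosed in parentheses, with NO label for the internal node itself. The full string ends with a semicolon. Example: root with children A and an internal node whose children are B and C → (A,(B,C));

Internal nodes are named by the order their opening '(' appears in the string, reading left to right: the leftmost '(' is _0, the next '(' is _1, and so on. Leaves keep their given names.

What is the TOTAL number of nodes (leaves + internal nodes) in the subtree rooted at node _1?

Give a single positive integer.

Newick: (((E,S,D,X),Z),(C,M));
Locate _1: it is the '(' at position 1 (the 2nd '(' reading left to right).
Query: subtree rooted at _1
_1: subtree_size = 1 + 6
  _2: subtree_size = 1 + 4
    E: subtree_size = 1 + 0
    S: subtree_size = 1 + 0
    D: subtree_size = 1 + 0
    X: subtree_size = 1 + 0
  Z: subtree_size = 1 + 0
Total subtree size of _1: 7

Answer: 7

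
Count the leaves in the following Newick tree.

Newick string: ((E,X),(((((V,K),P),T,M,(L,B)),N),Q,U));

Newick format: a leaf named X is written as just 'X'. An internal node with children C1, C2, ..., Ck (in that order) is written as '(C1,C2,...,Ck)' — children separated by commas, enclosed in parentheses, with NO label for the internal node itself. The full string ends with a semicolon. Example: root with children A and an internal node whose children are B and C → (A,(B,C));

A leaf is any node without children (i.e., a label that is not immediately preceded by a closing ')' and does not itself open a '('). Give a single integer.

Answer: 12

Derivation:
Newick: ((E,X),(((((V,K),P),T,M,(L,B)),N),Q,U));
Scan left-to-right; a leaf is any maximal label run not followed by '(':
  pos 2: leaf 'E' → count = 1
  pos 4: leaf 'X' → count = 2
  pos 12: leaf 'V' → count = 3
  pos 14: leaf 'K' → count = 4
  pos 17: leaf 'P' → count = 5
  pos 20: leaf 'T' → count = 6
  pos 22: leaf 'M' → count = 7
  pos 25: leaf 'L' → count = 8
  pos 27: leaf 'B' → count = 9
  pos 31: leaf 'N' → count = 10
  pos 34: leaf 'Q' → count = 11
  pos 36: leaf 'U' → count = 12
Total leaves: 12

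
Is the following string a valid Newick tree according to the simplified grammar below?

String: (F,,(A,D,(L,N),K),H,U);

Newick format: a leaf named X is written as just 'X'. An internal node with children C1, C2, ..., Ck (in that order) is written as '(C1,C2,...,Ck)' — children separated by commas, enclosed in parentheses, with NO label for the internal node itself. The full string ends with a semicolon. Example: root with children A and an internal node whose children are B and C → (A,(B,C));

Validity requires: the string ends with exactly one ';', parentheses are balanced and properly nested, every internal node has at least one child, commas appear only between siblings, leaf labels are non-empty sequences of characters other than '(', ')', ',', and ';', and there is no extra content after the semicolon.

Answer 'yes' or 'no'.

Input: (F,,(A,D,(L,N),K),H,U);
Paren balance: 3 '(' vs 3 ')' OK
Ends with single ';': True
Full parse: FAILS (empty leaf label at pos 3)
Valid: False

Answer: no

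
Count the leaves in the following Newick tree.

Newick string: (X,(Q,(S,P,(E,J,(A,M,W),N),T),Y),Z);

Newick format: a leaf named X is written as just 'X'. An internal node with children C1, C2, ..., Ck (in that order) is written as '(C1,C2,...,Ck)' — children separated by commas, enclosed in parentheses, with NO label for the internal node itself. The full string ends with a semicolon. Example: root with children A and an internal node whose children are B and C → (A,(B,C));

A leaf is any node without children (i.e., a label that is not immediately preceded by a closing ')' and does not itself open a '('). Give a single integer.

Answer: 13

Derivation:
Newick: (X,(Q,(S,P,(E,J,(A,M,W),N),T),Y),Z);
Scan left-to-right; a leaf is any maximal label run not followed by '(':
  pos 1: leaf 'X' → count = 1
  pos 4: leaf 'Q' → count = 2
  pos 7: leaf 'S' → count = 3
  pos 9: leaf 'P' → count = 4
  pos 12: leaf 'E' → count = 5
  pos 14: leaf 'J' → count = 6
  pos 17: leaf 'A' → count = 7
  pos 19: leaf 'M' → count = 8
  pos 21: leaf 'W' → count = 9
  pos 24: leaf 'N' → count = 10
  pos 27: leaf 'T' → count = 11
  pos 30: leaf 'Y' → count = 12
  pos 33: leaf 'Z' → count = 13
Total leaves: 13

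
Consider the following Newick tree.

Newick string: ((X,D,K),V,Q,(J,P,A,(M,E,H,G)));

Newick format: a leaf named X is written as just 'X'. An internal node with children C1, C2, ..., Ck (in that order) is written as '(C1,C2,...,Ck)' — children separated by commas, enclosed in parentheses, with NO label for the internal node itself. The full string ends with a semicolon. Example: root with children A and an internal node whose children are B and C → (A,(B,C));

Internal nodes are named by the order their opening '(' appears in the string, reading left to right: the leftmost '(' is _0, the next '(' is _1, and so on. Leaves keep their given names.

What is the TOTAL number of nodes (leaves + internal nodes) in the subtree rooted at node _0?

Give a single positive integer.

Answer: 16

Derivation:
Newick: ((X,D,K),V,Q,(J,P,A,(M,E,H,G)));
Locate _0: it is the '(' at position 0 (the 1st '(' reading left to right).
Query: subtree rooted at _0
_0: subtree_size = 1 + 15
  _1: subtree_size = 1 + 3
    X: subtree_size = 1 + 0
    D: subtree_size = 1 + 0
    K: subtree_size = 1 + 0
  V: subtree_size = 1 + 0
  Q: subtree_size = 1 + 0
  _2: subtree_size = 1 + 8
    J: subtree_size = 1 + 0
    P: subtree_size = 1 + 0
    A: subtree_size = 1 + 0
    _3: subtree_size = 1 + 4
      M: subtree_size = 1 + 0
      E: subtree_size = 1 + 0
      H: subtree_size = 1 + 0
      G: subtree_size = 1 + 0
Total subtree size of _0: 16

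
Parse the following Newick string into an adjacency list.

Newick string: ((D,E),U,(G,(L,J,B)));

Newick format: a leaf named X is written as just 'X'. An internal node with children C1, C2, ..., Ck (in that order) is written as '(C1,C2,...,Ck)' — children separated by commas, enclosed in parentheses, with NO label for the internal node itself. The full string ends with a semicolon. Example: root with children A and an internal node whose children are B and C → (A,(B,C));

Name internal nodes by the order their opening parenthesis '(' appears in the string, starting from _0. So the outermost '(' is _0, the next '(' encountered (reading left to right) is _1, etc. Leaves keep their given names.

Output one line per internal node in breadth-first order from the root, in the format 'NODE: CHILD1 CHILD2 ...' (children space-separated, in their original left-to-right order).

Input: ((D,E),U,(G,(L,J,B)));
Scanning left-to-right, naming '(' by encounter order:
  pos 0: '(' -> open internal node _0 (depth 1)
  pos 1: '(' -> open internal node _1 (depth 2)
  pos 5: ')' -> close internal node _1 (now at depth 1)
  pos 9: '(' -> open internal node _2 (depth 2)
  pos 12: '(' -> open internal node _3 (depth 3)
  pos 18: ')' -> close internal node _3 (now at depth 2)
  pos 19: ')' -> close internal node _2 (now at depth 1)
  pos 20: ')' -> close internal node _0 (now at depth 0)
Total internal nodes: 4
BFS adjacency from root:
  _0: _1 U _2
  _1: D E
  _2: G _3
  _3: L J B

Answer: _0: _1 U _2
_1: D E
_2: G _3
_3: L J B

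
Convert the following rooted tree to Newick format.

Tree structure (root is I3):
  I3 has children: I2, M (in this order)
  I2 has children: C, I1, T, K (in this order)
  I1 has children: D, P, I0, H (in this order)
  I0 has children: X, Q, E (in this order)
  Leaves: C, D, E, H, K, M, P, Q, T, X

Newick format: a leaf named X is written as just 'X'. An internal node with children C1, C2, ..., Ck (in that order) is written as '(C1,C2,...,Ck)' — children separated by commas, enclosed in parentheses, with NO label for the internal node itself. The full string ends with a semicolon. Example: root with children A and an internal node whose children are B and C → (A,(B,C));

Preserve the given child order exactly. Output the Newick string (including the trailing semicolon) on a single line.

internal I3 with children ['I2', 'M']
  internal I2 with children ['C', 'I1', 'T', 'K']
    leaf 'C' → 'C'
    internal I1 with children ['D', 'P', 'I0', 'H']
      leaf 'D' → 'D'
      leaf 'P' → 'P'
      internal I0 with children ['X', 'Q', 'E']
        leaf 'X' → 'X'
        leaf 'Q' → 'Q'
        leaf 'E' → 'E'
      → '(X,Q,E)'
      leaf 'H' → 'H'
    → '(D,P,(X,Q,E),H)'
    leaf 'T' → 'T'
    leaf 'K' → 'K'
  → '(C,(D,P,(X,Q,E),H),T,K)'
  leaf 'M' → 'M'
→ '((C,(D,P,(X,Q,E),H),T,K),M)'
Final: ((C,(D,P,(X,Q,E),H),T,K),M);

Answer: ((C,(D,P,(X,Q,E),H),T,K),M);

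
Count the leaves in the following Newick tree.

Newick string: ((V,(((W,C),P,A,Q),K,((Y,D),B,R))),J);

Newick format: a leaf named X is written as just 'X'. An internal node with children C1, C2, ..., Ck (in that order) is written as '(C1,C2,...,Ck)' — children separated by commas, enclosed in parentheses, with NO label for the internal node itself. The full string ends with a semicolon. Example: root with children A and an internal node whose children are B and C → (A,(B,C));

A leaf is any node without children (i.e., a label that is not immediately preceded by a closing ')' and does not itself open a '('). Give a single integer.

Newick: ((V,(((W,C),P,A,Q),K,((Y,D),B,R))),J);
Scan left-to-right; a leaf is any maximal label run not followed by '(':
  pos 2: leaf 'V' → count = 1
  pos 7: leaf 'W' → count = 2
  pos 9: leaf 'C' → count = 3
  pos 12: leaf 'P' → count = 4
  pos 14: leaf 'A' → count = 5
  pos 16: leaf 'Q' → count = 6
  pos 19: leaf 'K' → count = 7
  pos 23: leaf 'Y' → count = 8
  pos 25: leaf 'D' → count = 9
  pos 28: leaf 'B' → count = 10
  pos 30: leaf 'R' → count = 11
  pos 35: leaf 'J' → count = 12
Total leaves: 12

Answer: 12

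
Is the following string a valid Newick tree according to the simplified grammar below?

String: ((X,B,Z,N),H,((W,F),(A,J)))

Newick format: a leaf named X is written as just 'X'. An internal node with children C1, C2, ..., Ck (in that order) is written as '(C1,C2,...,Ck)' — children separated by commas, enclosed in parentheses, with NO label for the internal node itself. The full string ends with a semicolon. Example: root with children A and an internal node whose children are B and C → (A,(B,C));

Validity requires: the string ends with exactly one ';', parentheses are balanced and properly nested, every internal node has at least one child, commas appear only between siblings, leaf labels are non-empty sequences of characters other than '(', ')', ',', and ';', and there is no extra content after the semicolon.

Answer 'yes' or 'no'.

Input: ((X,B,Z,N),H,((W,F),(A,J)))
Paren balance: 5 '(' vs 5 ')' OK
Ends with single ';': False
Full parse: FAILS (must end with ;)
Valid: False

Answer: no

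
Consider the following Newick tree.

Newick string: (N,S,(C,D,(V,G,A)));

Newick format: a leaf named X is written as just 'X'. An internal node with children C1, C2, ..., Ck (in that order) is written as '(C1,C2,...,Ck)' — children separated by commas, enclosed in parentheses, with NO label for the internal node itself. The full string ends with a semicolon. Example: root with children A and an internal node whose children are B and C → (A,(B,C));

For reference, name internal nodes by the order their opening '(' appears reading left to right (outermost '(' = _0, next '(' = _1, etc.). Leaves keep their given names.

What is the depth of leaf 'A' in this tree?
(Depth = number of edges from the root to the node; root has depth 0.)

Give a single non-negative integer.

Answer: 3

Derivation:
Newick: (N,S,(C,D,(V,G,A)));
Naming internals by '(' encounter order: outermost '(' = _0, next = _1, ...
Query node: A
Path from root: _0 -> _1 -> _2 -> A
Depth of A: 3 (number of edges from root)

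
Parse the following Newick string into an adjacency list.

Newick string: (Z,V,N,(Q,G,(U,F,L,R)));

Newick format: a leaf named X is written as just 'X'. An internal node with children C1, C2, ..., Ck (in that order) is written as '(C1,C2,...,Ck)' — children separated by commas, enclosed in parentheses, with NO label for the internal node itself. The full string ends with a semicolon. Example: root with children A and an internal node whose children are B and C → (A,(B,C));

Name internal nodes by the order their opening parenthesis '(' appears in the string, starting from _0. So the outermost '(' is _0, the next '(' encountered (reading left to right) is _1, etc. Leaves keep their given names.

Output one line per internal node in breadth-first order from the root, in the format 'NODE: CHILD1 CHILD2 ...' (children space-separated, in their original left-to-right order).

Input: (Z,V,N,(Q,G,(U,F,L,R)));
Scanning left-to-right, naming '(' by encounter order:
  pos 0: '(' -> open internal node _0 (depth 1)
  pos 7: '(' -> open internal node _1 (depth 2)
  pos 12: '(' -> open internal node _2 (depth 3)
  pos 20: ')' -> close internal node _2 (now at depth 2)
  pos 21: ')' -> close internal node _1 (now at depth 1)
  pos 22: ')' -> close internal node _0 (now at depth 0)
Total internal nodes: 3
BFS adjacency from root:
  _0: Z V N _1
  _1: Q G _2
  _2: U F L R

Answer: _0: Z V N _1
_1: Q G _2
_2: U F L R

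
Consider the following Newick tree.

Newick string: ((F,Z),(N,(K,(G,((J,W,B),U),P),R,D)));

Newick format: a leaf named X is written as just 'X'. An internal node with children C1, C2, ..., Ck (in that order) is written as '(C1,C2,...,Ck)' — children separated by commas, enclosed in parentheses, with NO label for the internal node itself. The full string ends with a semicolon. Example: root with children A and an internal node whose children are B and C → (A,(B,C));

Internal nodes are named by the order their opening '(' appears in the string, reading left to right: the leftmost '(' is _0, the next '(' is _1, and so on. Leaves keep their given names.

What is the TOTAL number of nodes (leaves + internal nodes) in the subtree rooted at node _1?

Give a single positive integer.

Answer: 3

Derivation:
Newick: ((F,Z),(N,(K,(G,((J,W,B),U),P),R,D)));
Locate _1: it is the '(' at position 1 (the 2nd '(' reading left to right).
Query: subtree rooted at _1
_1: subtree_size = 1 + 2
  F: subtree_size = 1 + 0
  Z: subtree_size = 1 + 0
Total subtree size of _1: 3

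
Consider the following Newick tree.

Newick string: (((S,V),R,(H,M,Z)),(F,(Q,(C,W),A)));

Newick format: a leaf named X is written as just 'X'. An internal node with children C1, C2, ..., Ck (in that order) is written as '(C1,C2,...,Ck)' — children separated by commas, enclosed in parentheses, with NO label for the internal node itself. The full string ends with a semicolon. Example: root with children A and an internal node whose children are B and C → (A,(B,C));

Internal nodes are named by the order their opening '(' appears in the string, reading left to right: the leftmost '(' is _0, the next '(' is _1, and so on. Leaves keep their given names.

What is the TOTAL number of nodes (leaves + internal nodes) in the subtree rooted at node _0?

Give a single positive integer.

Answer: 18

Derivation:
Newick: (((S,V),R,(H,M,Z)),(F,(Q,(C,W),A)));
Locate _0: it is the '(' at position 0 (the 1st '(' reading left to right).
Query: subtree rooted at _0
_0: subtree_size = 1 + 17
  _1: subtree_size = 1 + 8
    _2: subtree_size = 1 + 2
      S: subtree_size = 1 + 0
      V: subtree_size = 1 + 0
    R: subtree_size = 1 + 0
    _3: subtree_size = 1 + 3
      H: subtree_size = 1 + 0
      M: subtree_size = 1 + 0
      Z: subtree_size = 1 + 0
  _4: subtree_size = 1 + 7
    F: subtree_size = 1 + 0
    _5: subtree_size = 1 + 5
      Q: subtree_size = 1 + 0
      _6: subtree_size = 1 + 2
        C: subtree_size = 1 + 0
        W: subtree_size = 1 + 0
      A: subtree_size = 1 + 0
Total subtree size of _0: 18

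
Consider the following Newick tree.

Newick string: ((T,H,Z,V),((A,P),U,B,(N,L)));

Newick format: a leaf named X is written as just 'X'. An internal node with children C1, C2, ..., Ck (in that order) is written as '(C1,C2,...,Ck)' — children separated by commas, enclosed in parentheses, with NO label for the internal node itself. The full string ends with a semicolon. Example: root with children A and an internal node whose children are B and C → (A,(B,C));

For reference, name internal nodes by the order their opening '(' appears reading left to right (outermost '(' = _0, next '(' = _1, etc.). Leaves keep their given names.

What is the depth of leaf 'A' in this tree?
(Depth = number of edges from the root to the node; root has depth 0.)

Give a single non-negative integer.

Answer: 3

Derivation:
Newick: ((T,H,Z,V),((A,P),U,B,(N,L)));
Naming internals by '(' encounter order: outermost '(' = _0, next = _1, ...
Query node: A
Path from root: _0 -> _2 -> _3 -> A
Depth of A: 3 (number of edges from root)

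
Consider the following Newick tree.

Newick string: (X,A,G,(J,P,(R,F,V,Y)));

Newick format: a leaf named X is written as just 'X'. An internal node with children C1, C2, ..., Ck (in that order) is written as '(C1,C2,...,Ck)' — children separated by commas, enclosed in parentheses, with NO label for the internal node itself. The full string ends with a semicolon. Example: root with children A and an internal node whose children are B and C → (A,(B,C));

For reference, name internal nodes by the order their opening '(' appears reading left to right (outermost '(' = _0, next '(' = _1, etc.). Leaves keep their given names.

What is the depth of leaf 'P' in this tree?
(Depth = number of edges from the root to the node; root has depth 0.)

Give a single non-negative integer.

Newick: (X,A,G,(J,P,(R,F,V,Y)));
Naming internals by '(' encounter order: outermost '(' = _0, next = _1, ...
Query node: P
Path from root: _0 -> _1 -> P
Depth of P: 2 (number of edges from root)

Answer: 2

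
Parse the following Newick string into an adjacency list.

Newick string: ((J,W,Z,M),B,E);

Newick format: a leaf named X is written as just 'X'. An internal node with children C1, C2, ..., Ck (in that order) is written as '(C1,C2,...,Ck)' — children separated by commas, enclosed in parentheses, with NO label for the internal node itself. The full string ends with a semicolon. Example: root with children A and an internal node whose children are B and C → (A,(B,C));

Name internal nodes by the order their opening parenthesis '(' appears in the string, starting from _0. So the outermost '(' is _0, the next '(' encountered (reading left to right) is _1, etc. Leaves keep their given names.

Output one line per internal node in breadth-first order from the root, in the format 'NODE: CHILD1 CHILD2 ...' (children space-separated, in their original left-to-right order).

Answer: _0: _1 B E
_1: J W Z M

Derivation:
Input: ((J,W,Z,M),B,E);
Scanning left-to-right, naming '(' by encounter order:
  pos 0: '(' -> open internal node _0 (depth 1)
  pos 1: '(' -> open internal node _1 (depth 2)
  pos 9: ')' -> close internal node _1 (now at depth 1)
  pos 14: ')' -> close internal node _0 (now at depth 0)
Total internal nodes: 2
BFS adjacency from root:
  _0: _1 B E
  _1: J W Z M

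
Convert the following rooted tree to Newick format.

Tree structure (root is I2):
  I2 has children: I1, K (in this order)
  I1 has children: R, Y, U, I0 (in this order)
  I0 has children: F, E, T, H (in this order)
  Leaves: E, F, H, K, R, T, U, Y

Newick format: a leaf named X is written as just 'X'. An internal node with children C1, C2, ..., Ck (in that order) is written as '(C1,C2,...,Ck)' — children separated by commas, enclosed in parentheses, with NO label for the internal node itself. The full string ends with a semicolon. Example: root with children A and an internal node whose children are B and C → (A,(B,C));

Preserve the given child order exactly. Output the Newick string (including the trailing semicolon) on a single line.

Answer: ((R,Y,U,(F,E,T,H)),K);

Derivation:
internal I2 with children ['I1', 'K']
  internal I1 with children ['R', 'Y', 'U', 'I0']
    leaf 'R' → 'R'
    leaf 'Y' → 'Y'
    leaf 'U' → 'U'
    internal I0 with children ['F', 'E', 'T', 'H']
      leaf 'F' → 'F'
      leaf 'E' → 'E'
      leaf 'T' → 'T'
      leaf 'H' → 'H'
    → '(F,E,T,H)'
  → '(R,Y,U,(F,E,T,H))'
  leaf 'K' → 'K'
→ '((R,Y,U,(F,E,T,H)),K)'
Final: ((R,Y,U,(F,E,T,H)),K);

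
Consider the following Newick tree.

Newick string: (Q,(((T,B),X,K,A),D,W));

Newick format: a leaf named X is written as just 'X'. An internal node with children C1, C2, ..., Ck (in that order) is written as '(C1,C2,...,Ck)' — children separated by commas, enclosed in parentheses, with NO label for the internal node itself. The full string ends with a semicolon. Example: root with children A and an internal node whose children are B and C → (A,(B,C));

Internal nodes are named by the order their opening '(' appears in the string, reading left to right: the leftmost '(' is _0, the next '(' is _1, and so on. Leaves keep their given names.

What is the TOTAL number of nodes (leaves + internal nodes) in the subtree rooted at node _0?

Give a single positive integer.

Newick: (Q,(((T,B),X,K,A),D,W));
Locate _0: it is the '(' at position 0 (the 1st '(' reading left to right).
Query: subtree rooted at _0
_0: subtree_size = 1 + 11
  Q: subtree_size = 1 + 0
  _1: subtree_size = 1 + 9
    _2: subtree_size = 1 + 6
      _3: subtree_size = 1 + 2
        T: subtree_size = 1 + 0
        B: subtree_size = 1 + 0
      X: subtree_size = 1 + 0
      K: subtree_size = 1 + 0
      A: subtree_size = 1 + 0
    D: subtree_size = 1 + 0
    W: subtree_size = 1 + 0
Total subtree size of _0: 12

Answer: 12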